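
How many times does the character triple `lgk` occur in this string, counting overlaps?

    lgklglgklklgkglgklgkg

5

Sliding a length-3 window over the 21 characters (19 positions):
  position 1–3: lgk
  position 6–8: lgk
  position 11–13: lgk
  position 15–17: lgk
  position 18–20: lgk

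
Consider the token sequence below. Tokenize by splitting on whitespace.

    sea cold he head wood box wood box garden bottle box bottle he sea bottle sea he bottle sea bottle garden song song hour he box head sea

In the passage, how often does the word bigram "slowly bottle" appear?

0

Scanning the 27 overlapping bigram windows for "slowly bottle":
  (none found)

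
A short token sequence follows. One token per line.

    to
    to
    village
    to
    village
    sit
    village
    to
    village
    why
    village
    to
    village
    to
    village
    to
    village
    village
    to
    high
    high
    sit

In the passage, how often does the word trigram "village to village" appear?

Scanning the 20 overlapping trigram windows for "village to village":
  position 3–5: village to village
  position 7–9: village to village
  position 11–13: village to village
  position 13–15: village to village
  position 15–17: village to village

5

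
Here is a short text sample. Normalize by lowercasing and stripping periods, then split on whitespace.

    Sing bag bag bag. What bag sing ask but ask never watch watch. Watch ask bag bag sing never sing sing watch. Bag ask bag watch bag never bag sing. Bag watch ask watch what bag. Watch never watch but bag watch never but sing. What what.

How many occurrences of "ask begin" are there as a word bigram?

0

Scanning the 46 overlapping bigram windows for "ask begin":
  (none found)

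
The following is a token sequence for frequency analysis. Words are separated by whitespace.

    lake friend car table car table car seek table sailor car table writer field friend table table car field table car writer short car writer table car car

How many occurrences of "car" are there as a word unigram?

9

Scanning the 28 tokens for "car":
  position 3: car
  position 5: car
  position 7: car
  position 11: car
  position 18: car
  position 21: car
  position 24: car
  position 27: car
  position 28: car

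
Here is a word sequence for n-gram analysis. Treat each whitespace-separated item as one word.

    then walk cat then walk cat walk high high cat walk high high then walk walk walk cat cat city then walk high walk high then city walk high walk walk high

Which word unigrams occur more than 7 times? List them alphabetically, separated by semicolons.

high; walk

Unigram counts meeting the condition (more than 7 times):
  high: 8
  walk: 12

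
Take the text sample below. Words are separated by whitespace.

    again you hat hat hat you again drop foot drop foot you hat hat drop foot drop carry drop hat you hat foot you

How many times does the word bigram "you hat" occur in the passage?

Scanning the 23 overlapping bigram windows for "you hat":
  position 2–3: you hat
  position 12–13: you hat
  position 21–22: you hat

3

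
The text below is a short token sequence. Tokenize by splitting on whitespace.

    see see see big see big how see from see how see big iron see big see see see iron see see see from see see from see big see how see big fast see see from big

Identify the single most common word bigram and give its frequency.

"see see", 8 times

Bigram frequencies (highest first):
  see see: 8
  see big: 6
  see from: 4
  big see: 3
  how see: 3
  from see: 3
  … (8 more, each ≤ 2)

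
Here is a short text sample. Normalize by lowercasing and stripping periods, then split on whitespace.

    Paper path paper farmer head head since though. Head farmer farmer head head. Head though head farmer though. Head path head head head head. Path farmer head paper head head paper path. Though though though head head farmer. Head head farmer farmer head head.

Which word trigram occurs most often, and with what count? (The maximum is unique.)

Trigram frequencies (highest first):
  farmer head head: 4
  head head head: 3
  though head farmer: 2
  head farmer farmer: 2
  farmer farmer head: 2
  head head farmer: 2
  … (27 more, each ≤ 1)

"farmer head head", 4 times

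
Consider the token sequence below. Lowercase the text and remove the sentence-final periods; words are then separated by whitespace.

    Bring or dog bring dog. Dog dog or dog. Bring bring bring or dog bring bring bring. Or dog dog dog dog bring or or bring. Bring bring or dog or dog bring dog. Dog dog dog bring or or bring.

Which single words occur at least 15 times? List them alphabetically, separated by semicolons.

Unigram counts meeting the condition (at least 15 times):
  bring: 15
  dog: 16

bring; dog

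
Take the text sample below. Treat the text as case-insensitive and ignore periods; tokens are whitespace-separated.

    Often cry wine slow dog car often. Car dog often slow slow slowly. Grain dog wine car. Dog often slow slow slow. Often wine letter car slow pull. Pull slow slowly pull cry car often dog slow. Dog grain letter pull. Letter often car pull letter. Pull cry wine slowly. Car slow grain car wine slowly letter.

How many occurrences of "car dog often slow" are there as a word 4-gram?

2

Scanning the 54 overlapping 4-gram windows for "car dog often slow":
  position 8–11: car dog often slow
  position 17–20: car dog often slow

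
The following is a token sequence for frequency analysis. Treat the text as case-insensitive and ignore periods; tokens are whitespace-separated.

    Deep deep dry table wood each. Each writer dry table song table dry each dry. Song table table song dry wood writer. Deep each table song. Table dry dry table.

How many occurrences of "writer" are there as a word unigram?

2

Scanning the 30 tokens for "writer":
  position 8: writer
  position 22: writer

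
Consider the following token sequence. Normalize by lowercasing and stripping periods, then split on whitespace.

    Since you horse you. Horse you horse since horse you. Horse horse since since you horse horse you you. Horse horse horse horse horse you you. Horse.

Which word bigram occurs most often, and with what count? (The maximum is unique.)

Bigram frequencies (highest first):
  you horse: 7
  horse horse: 6
  horse you: 5
  since you: 2
  horse since: 2
  you you: 2
  … (2 more, each ≤ 1)

"you horse", 7 times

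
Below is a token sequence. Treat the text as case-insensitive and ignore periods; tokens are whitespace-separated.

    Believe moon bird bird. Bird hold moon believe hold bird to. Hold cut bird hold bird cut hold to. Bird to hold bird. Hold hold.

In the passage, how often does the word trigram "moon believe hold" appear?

Scanning the 23 overlapping trigram windows for "moon believe hold":
  position 7–9: moon believe hold

1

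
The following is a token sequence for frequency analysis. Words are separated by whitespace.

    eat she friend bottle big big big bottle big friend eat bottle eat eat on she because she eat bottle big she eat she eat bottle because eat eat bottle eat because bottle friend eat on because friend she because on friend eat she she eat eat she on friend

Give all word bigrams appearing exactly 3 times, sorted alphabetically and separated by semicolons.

bottle big; eat eat; friend eat

Bigram counts meeting the condition (exactly 3 times):
  bottle big: 3
  eat eat: 3
  friend eat: 3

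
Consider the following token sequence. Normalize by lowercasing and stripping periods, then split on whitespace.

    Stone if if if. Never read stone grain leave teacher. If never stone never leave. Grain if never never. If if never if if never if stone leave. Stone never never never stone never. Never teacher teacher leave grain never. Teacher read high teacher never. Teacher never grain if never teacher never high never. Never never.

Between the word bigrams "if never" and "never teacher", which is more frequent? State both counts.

"if never": 6 occurrences
"never teacher": 4 occurrences

"if never" (6 vs 4)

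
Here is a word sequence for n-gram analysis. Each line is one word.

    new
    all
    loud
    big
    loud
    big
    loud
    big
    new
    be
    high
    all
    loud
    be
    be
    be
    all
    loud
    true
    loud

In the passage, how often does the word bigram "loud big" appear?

3

Scanning the 19 overlapping bigram windows for "loud big":
  position 3–4: loud big
  position 5–6: loud big
  position 7–8: loud big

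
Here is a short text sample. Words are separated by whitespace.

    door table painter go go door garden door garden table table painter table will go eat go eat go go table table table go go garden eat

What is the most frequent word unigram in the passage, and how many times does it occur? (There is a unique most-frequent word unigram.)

Unigram frequencies (highest first):
  go: 8
  table: 7
  door: 3
  garden: 3
  eat: 3
  painter: 2
  … (1 more, each ≤ 1)

"go", 8 times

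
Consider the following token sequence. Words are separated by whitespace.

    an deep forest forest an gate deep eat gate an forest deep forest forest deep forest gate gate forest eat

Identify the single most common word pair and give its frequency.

"deep forest", 3 times

Bigram frequencies (highest first):
  deep forest: 3
  forest forest: 2
  forest deep: 2
  an deep: 1
  forest an: 1
  an gate: 1
  … (9 more, each ≤ 1)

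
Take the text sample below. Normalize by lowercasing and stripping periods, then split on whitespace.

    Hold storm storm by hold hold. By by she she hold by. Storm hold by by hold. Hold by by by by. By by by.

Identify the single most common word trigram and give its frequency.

Trigram frequencies (highest first):
  by by by: 5
  hold by by: 3
  by hold hold: 2
  hold hold by: 2
  hold storm storm: 1
  storm storm by: 1
  … (9 more, each ≤ 1)

"by by by", 5 times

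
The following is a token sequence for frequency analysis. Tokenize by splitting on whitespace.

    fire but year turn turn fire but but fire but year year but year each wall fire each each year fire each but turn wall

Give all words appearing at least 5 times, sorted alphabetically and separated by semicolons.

Unigram counts meeting the condition (at least 5 times):
  but: 6
  fire: 5
  year: 5

but; fire; year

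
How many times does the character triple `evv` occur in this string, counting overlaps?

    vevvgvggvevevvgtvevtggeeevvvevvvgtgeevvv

5

Sliding a length-3 window over the 40 characters (38 positions):
  position 2–4: evv
  position 12–14: evv
  position 25–27: evv
  position 29–31: evv
  position 37–39: evv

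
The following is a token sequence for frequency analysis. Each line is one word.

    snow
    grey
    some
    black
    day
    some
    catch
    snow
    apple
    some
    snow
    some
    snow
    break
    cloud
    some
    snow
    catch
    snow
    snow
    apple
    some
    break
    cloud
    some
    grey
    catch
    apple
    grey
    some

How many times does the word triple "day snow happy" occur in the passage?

Scanning the 28 overlapping trigram windows for "day snow happy":
  (none found)

0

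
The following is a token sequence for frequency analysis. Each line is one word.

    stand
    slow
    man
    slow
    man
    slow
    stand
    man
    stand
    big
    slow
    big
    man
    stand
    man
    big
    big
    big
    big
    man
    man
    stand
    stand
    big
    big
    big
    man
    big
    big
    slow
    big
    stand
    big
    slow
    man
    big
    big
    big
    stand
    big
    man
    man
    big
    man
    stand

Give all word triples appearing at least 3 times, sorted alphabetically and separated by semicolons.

big big big; man big big

Trigram counts meeting the condition (at least 3 times):
  big big big: 4
  man big big: 3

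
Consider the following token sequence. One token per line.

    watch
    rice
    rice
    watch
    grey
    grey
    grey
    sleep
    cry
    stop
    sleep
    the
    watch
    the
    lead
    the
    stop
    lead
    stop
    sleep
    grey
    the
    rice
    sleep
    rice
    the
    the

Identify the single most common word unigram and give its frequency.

"the", 6 times

Unigram frequencies (highest first):
  the: 6
  rice: 4
  grey: 4
  sleep: 4
  watch: 3
  stop: 3
  … (2 more, each ≤ 2)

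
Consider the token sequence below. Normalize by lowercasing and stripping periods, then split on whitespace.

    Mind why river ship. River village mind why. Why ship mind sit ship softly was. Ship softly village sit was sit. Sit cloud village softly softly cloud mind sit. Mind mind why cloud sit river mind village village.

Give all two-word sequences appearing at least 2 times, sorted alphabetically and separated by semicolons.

mind sit; mind why; ship softly

Bigram counts meeting the condition (at least 2 times):
  mind sit: 2
  mind why: 3
  ship softly: 2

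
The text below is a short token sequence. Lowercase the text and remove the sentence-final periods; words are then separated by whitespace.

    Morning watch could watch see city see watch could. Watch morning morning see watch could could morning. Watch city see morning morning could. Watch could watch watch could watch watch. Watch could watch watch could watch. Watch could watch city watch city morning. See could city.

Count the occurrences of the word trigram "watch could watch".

7

Scanning the 44 overlapping trigram windows for "watch could watch":
  position 2–4: watch could watch
  position 8–10: watch could watch
  position 24–26: watch could watch
  position 27–29: watch could watch
  position 31–33: watch could watch
  position 34–36: watch could watch
  position 37–39: watch could watch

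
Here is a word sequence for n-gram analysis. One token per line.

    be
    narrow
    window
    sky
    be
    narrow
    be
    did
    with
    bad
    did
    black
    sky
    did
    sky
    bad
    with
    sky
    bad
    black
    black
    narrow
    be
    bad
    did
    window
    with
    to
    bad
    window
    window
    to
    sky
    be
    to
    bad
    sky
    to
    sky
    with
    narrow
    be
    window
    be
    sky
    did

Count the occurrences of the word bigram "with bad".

Scanning the 45 overlapping bigram windows for "with bad":
  position 9–10: with bad

1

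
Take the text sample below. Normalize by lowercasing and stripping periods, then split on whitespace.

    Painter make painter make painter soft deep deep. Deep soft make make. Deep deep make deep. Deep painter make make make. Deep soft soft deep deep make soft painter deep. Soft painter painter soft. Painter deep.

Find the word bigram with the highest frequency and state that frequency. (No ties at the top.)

Bigram frequencies (highest first):
  deep deep: 5
  painter make: 3
  deep soft: 3
  make make: 3
  make deep: 3
  soft painter: 3
  … (10 more, each ≤ 2)

"deep deep", 5 times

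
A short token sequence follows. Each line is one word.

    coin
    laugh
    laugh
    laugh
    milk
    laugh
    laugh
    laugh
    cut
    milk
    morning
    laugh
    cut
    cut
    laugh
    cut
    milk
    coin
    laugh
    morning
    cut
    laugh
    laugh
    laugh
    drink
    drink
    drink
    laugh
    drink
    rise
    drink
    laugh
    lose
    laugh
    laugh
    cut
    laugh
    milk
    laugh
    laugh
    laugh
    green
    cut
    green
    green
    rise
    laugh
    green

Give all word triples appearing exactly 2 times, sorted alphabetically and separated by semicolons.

laugh cut milk; laugh laugh cut; laugh milk laugh; milk laugh laugh

Trigram counts meeting the condition (exactly 2 times):
  laugh cut milk: 2
  laugh laugh cut: 2
  laugh milk laugh: 2
  milk laugh laugh: 2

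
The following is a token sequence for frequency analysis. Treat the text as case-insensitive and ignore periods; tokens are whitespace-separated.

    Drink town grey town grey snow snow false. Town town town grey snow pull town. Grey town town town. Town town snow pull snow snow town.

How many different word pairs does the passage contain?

13

26 tokens → 25 bigram windows in total.
Repeated bigrams (each contributes count−1 duplicates):
  town town: 6
  town grey: 4
  grey snow: 2
  grey town: 2
  snow pull: 2
  snow snow: 2
12 duplicate windows → 25 − 12 = 13 distinct.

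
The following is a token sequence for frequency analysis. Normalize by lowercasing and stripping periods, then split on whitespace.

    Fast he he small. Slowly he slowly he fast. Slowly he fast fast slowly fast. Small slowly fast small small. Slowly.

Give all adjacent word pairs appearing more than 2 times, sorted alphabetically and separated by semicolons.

Bigram counts meeting the condition (more than 2 times):
  slowly he: 3
  small slowly: 3

slowly he; small slowly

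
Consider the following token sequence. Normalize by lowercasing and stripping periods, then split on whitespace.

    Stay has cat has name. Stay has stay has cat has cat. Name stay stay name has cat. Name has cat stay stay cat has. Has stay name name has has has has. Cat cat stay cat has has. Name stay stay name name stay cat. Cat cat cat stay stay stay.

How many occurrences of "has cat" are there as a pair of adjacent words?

6

Scanning the 51 overlapping bigram windows for "has cat":
  position 2–3: has cat
  position 9–10: has cat
  position 11–12: has cat
  position 17–18: has cat
  position 20–21: has cat
  position 33–34: has cat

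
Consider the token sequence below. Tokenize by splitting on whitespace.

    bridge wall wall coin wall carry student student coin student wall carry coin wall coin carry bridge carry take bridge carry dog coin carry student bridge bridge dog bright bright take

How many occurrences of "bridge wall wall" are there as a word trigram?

Scanning the 29 overlapping trigram windows for "bridge wall wall":
  position 1–3: bridge wall wall

1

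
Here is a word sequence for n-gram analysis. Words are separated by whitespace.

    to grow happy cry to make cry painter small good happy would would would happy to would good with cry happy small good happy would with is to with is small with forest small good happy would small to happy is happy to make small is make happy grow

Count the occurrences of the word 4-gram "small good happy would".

3

Scanning the 46 overlapping 4-gram windows for "small good happy would":
  position 9–12: small good happy would
  position 22–25: small good happy would
  position 34–37: small good happy would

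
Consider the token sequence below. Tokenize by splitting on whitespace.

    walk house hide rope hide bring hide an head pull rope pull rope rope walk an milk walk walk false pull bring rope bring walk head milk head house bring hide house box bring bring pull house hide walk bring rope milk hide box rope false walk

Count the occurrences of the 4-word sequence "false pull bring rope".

Scanning the 44 overlapping 4-gram windows for "false pull bring rope":
  position 20–23: false pull bring rope

1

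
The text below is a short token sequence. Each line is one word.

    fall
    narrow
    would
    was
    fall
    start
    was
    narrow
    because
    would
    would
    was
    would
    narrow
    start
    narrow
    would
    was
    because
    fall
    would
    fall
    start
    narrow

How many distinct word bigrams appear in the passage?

24 tokens → 23 bigram windows in total.
Repeated bigrams (each contributes count−1 duplicates):
  would was: 3
  fall start: 2
  narrow would: 2
  start narrow: 2
5 duplicate windows → 23 − 5 = 18 distinct.

18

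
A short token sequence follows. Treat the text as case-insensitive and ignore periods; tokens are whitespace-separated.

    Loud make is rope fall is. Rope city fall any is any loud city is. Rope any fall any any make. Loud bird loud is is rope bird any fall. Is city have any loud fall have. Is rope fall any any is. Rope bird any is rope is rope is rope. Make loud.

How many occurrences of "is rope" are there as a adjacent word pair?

9

Scanning the 53 overlapping bigram windows for "is rope":
  position 3–4: is rope
  position 6–7: is rope
  position 15–16: is rope
  position 26–27: is rope
  position 38–39: is rope
  position 43–44: is rope
  position 47–48: is rope
  position 49–50: is rope
  position 51–52: is rope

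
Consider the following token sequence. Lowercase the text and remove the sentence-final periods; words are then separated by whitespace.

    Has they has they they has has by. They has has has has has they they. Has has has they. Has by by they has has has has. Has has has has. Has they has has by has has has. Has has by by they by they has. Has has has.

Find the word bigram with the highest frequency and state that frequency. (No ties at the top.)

Bigram frequencies (highest first):
  has has: 23
  they has: 8
  has they: 5
  has by: 4
  by they: 4
  they they: 2
  … (3 more, each ≤ 2)

"has has", 23 times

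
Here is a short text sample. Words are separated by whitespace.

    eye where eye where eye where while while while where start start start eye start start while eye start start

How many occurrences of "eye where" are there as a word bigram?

Scanning the 19 overlapping bigram windows for "eye where":
  position 1–2: eye where
  position 3–4: eye where
  position 5–6: eye where

3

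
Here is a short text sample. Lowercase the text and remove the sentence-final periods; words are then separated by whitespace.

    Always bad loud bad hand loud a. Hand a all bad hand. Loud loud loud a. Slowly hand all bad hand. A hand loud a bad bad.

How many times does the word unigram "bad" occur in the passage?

6

Scanning the 27 tokens for "bad":
  position 2: bad
  position 4: bad
  position 11: bad
  position 20: bad
  position 26: bad
  position 27: bad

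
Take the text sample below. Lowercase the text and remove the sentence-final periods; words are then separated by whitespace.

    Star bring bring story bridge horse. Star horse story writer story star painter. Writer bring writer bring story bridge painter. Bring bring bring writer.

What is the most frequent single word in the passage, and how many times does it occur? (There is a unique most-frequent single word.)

Unigram frequencies (highest first):
  bring: 7
  story: 4
  writer: 4
  star: 3
  bridge: 2
  horse: 2
  … (1 more, each ≤ 2)

"bring", 7 times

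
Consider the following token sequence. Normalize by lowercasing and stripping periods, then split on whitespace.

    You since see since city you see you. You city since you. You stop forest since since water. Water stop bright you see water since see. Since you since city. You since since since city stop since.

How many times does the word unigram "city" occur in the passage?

4

Scanning the 37 tokens for "city":
  position 5: city
  position 10: city
  position 30: city
  position 35: city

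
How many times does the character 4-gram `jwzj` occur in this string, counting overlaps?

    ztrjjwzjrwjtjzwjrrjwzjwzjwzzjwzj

4

Sliding a length-4 window over the 32 characters (29 positions):
  position 5–8: jwzj
  position 19–22: jwzj
  position 22–25: jwzj
  position 29–32: jwzj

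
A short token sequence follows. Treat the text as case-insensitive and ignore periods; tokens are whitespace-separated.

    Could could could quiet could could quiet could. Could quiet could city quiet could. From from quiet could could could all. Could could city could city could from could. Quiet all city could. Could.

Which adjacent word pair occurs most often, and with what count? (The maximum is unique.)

"could could", 8 times

Bigram frequencies (highest first):
  could could: 8
  quiet could: 5
  could quiet: 4
  could city: 3
  city could: 3
  could from: 2
  … (8 more, each ≤ 1)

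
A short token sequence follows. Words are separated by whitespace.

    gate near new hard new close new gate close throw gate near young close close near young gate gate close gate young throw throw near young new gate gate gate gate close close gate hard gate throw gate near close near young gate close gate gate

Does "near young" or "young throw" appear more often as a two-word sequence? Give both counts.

"near young" (4 vs 1)

"near young": 4 occurrences
"young throw": 1 occurrence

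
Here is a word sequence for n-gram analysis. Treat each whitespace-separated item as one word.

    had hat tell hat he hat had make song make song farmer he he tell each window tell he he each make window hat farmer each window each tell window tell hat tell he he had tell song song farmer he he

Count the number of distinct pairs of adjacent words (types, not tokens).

42 tokens → 41 bigram windows in total.
Repeated bigrams (each contributes count−1 duplicates):
  he he: 4
  each window: 2
  farmer he: 2
  hat tell: 2
  make song: 2
  song farmer: 2
  tell hat: 2
  tell he: 2
  … (1 more repeated)
11 duplicate windows → 41 − 11 = 30 distinct.

30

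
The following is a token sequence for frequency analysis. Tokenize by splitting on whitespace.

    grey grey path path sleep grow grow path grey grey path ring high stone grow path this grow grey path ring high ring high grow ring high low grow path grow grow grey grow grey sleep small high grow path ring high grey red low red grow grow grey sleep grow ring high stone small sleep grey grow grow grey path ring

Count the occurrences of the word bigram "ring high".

6

Scanning the 61 overlapping bigram windows for "ring high":
  position 12–13: ring high
  position 21–22: ring high
  position 23–24: ring high
  position 26–27: ring high
  position 41–42: ring high
  position 52–53: ring high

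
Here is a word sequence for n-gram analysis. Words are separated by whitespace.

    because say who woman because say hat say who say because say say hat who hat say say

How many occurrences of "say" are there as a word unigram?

Scanning the 18 tokens for "say":
  position 2: say
  position 6: say
  position 8: say
  position 10: say
  position 12: say
  position 13: say
  position 17: say
  position 18: say

8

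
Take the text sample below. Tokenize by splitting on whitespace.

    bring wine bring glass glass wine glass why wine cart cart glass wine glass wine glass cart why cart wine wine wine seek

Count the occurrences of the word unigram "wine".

Scanning the 23 tokens for "wine":
  position 2: wine
  position 6: wine
  position 9: wine
  position 13: wine
  position 15: wine
  position 20: wine
  position 21: wine
  position 22: wine

8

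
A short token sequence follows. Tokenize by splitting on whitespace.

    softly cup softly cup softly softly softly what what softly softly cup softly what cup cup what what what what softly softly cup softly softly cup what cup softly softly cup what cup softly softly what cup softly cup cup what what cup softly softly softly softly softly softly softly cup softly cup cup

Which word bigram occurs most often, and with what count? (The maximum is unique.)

Bigram frequencies (highest first):
  softly softly: 13
  softly cup: 9
  cup softly: 9
  what what: 5
  what cup: 5
  cup what: 4
  … (3 more, each ≤ 3)

"softly softly", 13 times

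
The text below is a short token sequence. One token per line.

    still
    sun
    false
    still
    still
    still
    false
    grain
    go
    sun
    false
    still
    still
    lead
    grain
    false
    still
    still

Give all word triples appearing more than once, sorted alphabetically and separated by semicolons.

false still still; sun false still

Trigram counts meeting the condition (more than once):
  false still still: 3
  sun false still: 2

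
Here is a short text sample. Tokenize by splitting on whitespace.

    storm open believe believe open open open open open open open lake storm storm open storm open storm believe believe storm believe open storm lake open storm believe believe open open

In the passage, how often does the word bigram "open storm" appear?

4

Scanning the 30 overlapping bigram windows for "open storm":
  position 15–16: open storm
  position 17–18: open storm
  position 23–24: open storm
  position 26–27: open storm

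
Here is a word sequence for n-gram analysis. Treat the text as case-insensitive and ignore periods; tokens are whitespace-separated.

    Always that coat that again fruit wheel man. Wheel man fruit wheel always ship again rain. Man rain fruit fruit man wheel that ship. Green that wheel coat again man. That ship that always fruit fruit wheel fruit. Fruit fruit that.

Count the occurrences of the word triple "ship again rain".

Scanning the 39 overlapping trigram windows for "ship again rain":
  position 14–16: ship again rain

1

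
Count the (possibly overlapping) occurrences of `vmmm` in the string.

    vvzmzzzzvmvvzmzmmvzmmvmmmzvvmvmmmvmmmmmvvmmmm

4

Sliding a length-4 window over the 45 characters (42 positions):
  position 22–25: vmmm
  position 30–33: vmmm
  position 34–37: vmmm
  position 41–44: vmmm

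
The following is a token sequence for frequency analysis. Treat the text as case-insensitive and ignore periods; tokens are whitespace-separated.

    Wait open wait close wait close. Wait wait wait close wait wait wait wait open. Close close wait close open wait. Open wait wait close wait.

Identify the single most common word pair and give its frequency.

Bigram frequencies (highest first):
  wait wait: 6
  wait close: 5
  close wait: 5
  wait open: 3
  open wait: 3
  open close: 1
  … (2 more, each ≤ 1)

"wait wait", 6 times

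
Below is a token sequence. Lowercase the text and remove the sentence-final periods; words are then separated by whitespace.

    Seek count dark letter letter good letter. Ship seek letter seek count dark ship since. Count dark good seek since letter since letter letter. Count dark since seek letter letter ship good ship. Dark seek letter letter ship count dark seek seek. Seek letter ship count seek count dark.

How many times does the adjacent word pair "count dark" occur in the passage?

6

Scanning the 48 overlapping bigram windows for "count dark":
  position 2–3: count dark
  position 12–13: count dark
  position 16–17: count dark
  position 25–26: count dark
  position 39–40: count dark
  position 48–49: count dark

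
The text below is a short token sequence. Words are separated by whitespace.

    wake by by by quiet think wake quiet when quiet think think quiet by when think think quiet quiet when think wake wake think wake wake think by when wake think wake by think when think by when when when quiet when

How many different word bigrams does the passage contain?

42 tokens → 41 bigram windows in total.
Repeated bigrams (each contributes count−1 duplicates):
  think wake: 4
  by when: 3
  quiet when: 3
  wake think: 3
  when think: 3
  by by: 2
  quiet think: 2
  think by: 2
  … (6 more repeated)
20 duplicate windows → 41 − 20 = 21 distinct.

21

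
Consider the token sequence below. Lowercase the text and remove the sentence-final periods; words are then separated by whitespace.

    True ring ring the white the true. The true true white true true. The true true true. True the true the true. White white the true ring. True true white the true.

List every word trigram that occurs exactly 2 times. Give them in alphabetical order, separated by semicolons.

the true the; the true true; true true the; true true true; true true white

Trigram counts meeting the condition (exactly 2 times):
  the true the: 2
  the true true: 2
  true true the: 2
  true true true: 2
  true true white: 2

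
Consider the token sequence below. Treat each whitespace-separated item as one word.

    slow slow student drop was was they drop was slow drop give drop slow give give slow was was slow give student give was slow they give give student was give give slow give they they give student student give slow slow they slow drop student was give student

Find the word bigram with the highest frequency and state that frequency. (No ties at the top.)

Bigram frequencies (highest first):
  give student: 4
  was slow: 3
  slow give: 3
  give give: 3
  give slow: 3
  slow slow: 2
  … (22 more, each ≤ 2)

"give student", 4 times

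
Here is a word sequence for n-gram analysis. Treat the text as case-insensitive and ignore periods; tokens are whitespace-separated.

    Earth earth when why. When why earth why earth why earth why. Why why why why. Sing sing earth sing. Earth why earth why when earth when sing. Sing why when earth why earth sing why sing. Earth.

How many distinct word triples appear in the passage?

27

38 tokens → 36 trigram windows in total.
Repeated trigrams (each contributes count−1 duplicates):
  earth why earth: 4
  why earth why: 4
  why why why: 3
  why when earth: 2
9 duplicate windows → 36 − 9 = 27 distinct.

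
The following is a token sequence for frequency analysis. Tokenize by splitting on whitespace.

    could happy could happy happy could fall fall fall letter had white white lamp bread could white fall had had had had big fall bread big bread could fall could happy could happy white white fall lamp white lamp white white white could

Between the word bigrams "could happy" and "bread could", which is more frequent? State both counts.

"could happy" (4 vs 2)

"could happy": 4 occurrences
"bread could": 2 occurrences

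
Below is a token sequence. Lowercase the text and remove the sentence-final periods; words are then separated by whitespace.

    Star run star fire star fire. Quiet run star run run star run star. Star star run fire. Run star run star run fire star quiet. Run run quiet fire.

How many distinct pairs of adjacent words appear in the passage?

13

30 tokens → 29 bigram windows in total.
Repeated bigrams (each contributes count−1 duplicates):
  run star: 6
  star run: 6
  fire star: 2
  quiet run: 2
  run fire: 2
  run run: 2
  star fire: 2
  star star: 2
16 duplicate windows → 29 − 16 = 13 distinct.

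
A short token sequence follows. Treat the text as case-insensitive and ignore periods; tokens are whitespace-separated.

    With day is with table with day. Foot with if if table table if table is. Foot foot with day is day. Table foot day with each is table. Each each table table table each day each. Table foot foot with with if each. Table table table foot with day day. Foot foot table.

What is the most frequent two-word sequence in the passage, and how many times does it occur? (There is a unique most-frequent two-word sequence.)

"table table", 5 times

Bigram frequencies (highest first):
  table table: 5
  with day: 4
  foot with: 4
  foot foot: 3
  table foot: 3
  each table: 3
  … (26 more, each ≤ 2)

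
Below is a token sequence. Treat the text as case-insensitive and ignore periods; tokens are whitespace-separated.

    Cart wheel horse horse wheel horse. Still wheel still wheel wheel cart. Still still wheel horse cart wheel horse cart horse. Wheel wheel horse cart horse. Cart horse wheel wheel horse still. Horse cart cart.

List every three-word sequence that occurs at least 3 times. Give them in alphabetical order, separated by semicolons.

Trigram counts meeting the condition (at least 3 times):
  horse cart horse: 3
  wheel horse cart: 3

horse cart horse; wheel horse cart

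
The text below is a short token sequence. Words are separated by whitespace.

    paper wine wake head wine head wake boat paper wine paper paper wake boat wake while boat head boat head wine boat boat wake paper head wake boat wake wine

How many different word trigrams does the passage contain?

26

30 tokens → 28 trigram windows in total.
Repeated trigrams (each contributes count−1 duplicates):
  head wake boat: 2
  wake boat wake: 2
2 duplicate windows → 28 − 2 = 26 distinct.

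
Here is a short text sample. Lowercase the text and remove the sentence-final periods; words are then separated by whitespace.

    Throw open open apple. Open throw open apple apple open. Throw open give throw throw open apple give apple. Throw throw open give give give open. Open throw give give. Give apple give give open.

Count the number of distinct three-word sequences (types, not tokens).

26

35 tokens → 33 trigram windows in total.
Repeated trigrams (each contributes count−1 duplicates):
  apple open throw: 2
  give give give: 2
  give give open: 2
  open throw open: 2
  throw open apple: 2
  throw open give: 2
  throw throw open: 2
7 duplicate windows → 33 − 7 = 26 distinct.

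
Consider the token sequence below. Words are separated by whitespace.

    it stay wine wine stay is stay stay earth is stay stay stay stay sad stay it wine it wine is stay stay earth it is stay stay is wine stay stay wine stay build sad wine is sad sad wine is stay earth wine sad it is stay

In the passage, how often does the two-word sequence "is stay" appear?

Scanning the 48 overlapping bigram windows for "is stay":
  position 6–7: is stay
  position 10–11: is stay
  position 21–22: is stay
  position 26–27: is stay
  position 42–43: is stay
  position 48–49: is stay

6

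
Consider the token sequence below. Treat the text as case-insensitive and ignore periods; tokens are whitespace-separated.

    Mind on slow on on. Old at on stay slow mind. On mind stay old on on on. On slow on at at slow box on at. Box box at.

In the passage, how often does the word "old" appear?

2

Scanning the 30 tokens for "old":
  position 6: old
  position 15: old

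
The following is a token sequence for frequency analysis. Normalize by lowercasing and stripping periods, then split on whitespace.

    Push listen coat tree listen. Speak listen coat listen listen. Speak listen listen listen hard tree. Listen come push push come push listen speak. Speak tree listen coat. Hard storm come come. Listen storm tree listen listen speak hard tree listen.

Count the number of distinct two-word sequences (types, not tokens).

41 tokens → 40 bigram windows in total.
Repeated bigrams (each contributes count−1 duplicates):
  tree listen: 5
  listen listen: 4
  listen speak: 4
  listen coat: 3
  come push: 2
  hard tree: 2
  push listen: 2
  speak listen: 2
16 duplicate windows → 40 − 16 = 24 distinct.

24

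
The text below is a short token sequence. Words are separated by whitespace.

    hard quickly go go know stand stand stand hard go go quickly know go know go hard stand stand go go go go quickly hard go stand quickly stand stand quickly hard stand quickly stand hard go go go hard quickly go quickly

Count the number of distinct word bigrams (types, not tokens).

18

43 tokens → 42 bigram windows in total.
Repeated bigrams (each contributes count−1 duplicates):
  go go: 7
  stand stand: 4
  go quickly: 3
  hard go: 3
  stand quickly: 3
  go hard: 2
  go know: 2
  hard quickly: 2
  … (6 more repeated)
24 duplicate windows → 42 − 24 = 18 distinct.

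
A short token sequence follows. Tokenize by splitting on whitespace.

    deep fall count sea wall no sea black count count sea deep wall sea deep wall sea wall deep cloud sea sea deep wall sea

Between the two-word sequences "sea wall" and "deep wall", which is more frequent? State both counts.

"sea wall": 2 occurrences
"deep wall": 3 occurrences

"deep wall" (3 vs 2)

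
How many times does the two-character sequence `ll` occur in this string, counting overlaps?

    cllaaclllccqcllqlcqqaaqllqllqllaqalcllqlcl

Sliding a length-2 window over the 42 characters (41 positions):
  position 2–3: ll
  position 7–8: ll
  position 8–9: ll
  position 14–15: ll
  position 24–25: ll
  position 27–28: ll
  position 30–31: ll
  position 37–38: ll

8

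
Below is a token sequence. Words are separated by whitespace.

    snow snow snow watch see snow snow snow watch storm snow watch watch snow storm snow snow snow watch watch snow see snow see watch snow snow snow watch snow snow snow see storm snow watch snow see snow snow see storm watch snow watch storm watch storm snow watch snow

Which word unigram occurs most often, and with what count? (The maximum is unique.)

Unigram frequencies (highest first):
  snow: 26
  watch: 13
  see: 6
  storm: 6

"snow", 26 times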